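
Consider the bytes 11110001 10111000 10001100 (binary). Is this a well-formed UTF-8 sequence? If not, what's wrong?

Leading byte 0xF1 = 11110001 → 4-byte form, but only 3 bytes are present.

invalid (sequence truncated)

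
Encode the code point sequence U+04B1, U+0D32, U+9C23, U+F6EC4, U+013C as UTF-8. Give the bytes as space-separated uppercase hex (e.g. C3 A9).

U+04B1: 2-byte form → D2 B1.
U+0D32: 3-byte form → E0 B4 B2.
U+9C23: 3-byte form → E9 B0 A3.
U+F6EC4: 4-byte form → F3 B6 BB 84.
U+013C: 2-byte form → C4 BC.
Concatenated (14 bytes): D2 B1 E0 B4 B2 E9 B0 A3 F3 B6 BB 84 C4 BC.

D2 B1 E0 B4 B2 E9 B0 A3 F3 B6 BB 84 C4 BC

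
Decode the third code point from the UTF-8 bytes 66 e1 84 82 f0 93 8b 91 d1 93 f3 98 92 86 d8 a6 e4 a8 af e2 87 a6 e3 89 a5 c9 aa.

Offset 0: leading byte 0x66 = 01100110 → 1-byte char #1 = 66.
Offset 1: leading byte 0xE1 = 11100001 → 3-byte char #2 = E1 84 82.
Offset 4: leading byte 0xF0 = 11110000 → 4-byte char #3 = F0 93 8B 91.
Leading byte 0xF0 = 11110000 matches 11110xxx → 4-byte sequence.
Byte 1: 0xF0 = 11110000, payload 000 (3 bits).
Byte 2: 0x93 = 10010011 (10xxxxxx ✓), payload 010011.
Byte 3: 0x8B = 10001011 (10xxxxxx ✓), payload 001011.
Byte 4: 0x91 = 10010001 (10xxxxxx ✓), payload 010001.
Concatenate: 000010011001011010001 = 0x132D1 (21 bits → U+132D1).

U+132D1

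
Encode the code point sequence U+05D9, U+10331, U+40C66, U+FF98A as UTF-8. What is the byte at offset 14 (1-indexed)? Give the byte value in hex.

0x8A

1-indexed offset 14 is 0-indexed offset 13.
U+05D9 → 2-byte form D7 99 at offsets 0–1.
U+10331 → 4-byte form F0 90 8C B1 at offsets 2–5.
U+40C66 → 4-byte form F1 80 B1 A6 at offsets 6–9.
U+FF98A → 4-byte form F3 BF A6 8A at offsets 10–13.
Offset 13 falls in char 4's range; it's byte 4 of F3 BF A6 8A = 0x8A.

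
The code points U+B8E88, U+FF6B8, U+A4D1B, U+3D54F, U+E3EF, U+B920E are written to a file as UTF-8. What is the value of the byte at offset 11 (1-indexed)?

1-indexed offset 11 is 0-indexed offset 10.
U+B8E88 → 4-byte form F2 B8 BA 88 at offsets 0–3.
U+FF6B8 → 4-byte form F3 BF 9A B8 at offsets 4–7.
U+A4D1B → 4-byte form F2 A4 B4 9B at offsets 8–11.
Offset 10 falls in char 3's range; it's byte 3 of F2 A4 B4 9B = 0xB4.

0xB4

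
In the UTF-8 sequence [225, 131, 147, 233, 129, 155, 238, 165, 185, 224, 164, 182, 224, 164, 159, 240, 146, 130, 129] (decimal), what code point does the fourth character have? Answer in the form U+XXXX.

Offset 0: leading byte 0xE1 = 11100001 → 3-byte char #1 = E1 83 93.
Offset 3: leading byte 0xE9 = 11101001 → 3-byte char #2 = E9 81 9B.
Offset 6: leading byte 0xEE = 11101110 → 3-byte char #3 = EE A5 B9.
Offset 9: leading byte 0xE0 = 11100000 → 3-byte char #4 = E0 A4 B6.
Leading byte 0xE0 = 11100000 matches 1110xxxx → 3-byte sequence.
Byte 1: 0xE0 = 11100000, payload 0000 (4 bits).
Byte 2: 0xA4 = 10100100 (10xxxxxx ✓), payload 100100.
Byte 3: 0xB6 = 10110110 (10xxxxxx ✓), payload 110110.
Concatenate: 0000100100110110 = 0x936 (16 bits → U+0936).

U+0936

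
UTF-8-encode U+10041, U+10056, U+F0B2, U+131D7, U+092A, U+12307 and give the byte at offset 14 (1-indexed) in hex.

1-indexed offset 14 is 0-indexed offset 13.
U+10041 → 4-byte form F0 90 81 81 at offsets 0–3.
U+10056 → 4-byte form F0 90 81 96 at offsets 4–7.
U+F0B2 → 3-byte form EF 82 B2 at offsets 8–10.
U+131D7 → 4-byte form F0 93 87 97 at offsets 11–14.
Offset 13 falls in char 4's range; it's byte 3 of F0 93 87 97 = 0x87.

0x87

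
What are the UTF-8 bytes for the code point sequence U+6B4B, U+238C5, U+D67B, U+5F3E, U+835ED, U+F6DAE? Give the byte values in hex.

E6 AD 8B F0 A3 A3 85 ED 99 BB E5 BC BE F2 83 97 AD F3 B6 B6 AE

U+6B4B: 3-byte form → E6 AD 8B.
U+238C5: 4-byte form → F0 A3 A3 85.
U+D67B: 3-byte form → ED 99 BB.
U+5F3E: 3-byte form → E5 BC BE.
U+835ED: 4-byte form → F2 83 97 AD.
U+F6DAE: 4-byte form → F3 B6 B6 AE.
Concatenated (21 bytes): E6 AD 8B F0 A3 A3 85 ED 99 BB E5 BC BE F2 83 97 AD F3 B6 B6 AE.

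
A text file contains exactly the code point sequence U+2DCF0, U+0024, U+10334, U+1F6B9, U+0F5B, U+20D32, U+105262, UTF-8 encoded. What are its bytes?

F0 AD B3 B0 24 F0 90 8C B4 F0 9F 9A B9 E0 BD 9B F0 A0 B4 B2 F4 85 89 A2

U+2DCF0: 4-byte form → F0 AD B3 B0.
U+0024: 1-byte form → 24.
U+10334: 4-byte form → F0 90 8C B4.
U+1F6B9: 4-byte form → F0 9F 9A B9.
U+0F5B: 3-byte form → E0 BD 9B.
U+20D32: 4-byte form → F0 A0 B4 B2.
U+105262: 4-byte form → F4 85 89 A2.
Concatenated (24 bytes): F0 AD B3 B0 24 F0 90 8C B4 F0 9F 9A B9 E0 BD 9B F0 A0 B4 B2 F4 85 89 A2.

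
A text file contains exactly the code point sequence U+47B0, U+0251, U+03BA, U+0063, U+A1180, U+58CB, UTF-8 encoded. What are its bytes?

U+47B0: 3-byte form → E4 9E B0.
U+0251: 2-byte form → C9 91.
U+03BA: 2-byte form → CE BA.
U+0063: 1-byte form → 63.
U+A1180: 4-byte form → F2 A1 86 80.
U+58CB: 3-byte form → E5 A3 8B.
Concatenated (15 bytes): E4 9E B0 C9 91 CE BA 63 F2 A1 86 80 E5 A3 8B.

E4 9E B0 C9 91 CE BA 63 F2 A1 86 80 E5 A3 8B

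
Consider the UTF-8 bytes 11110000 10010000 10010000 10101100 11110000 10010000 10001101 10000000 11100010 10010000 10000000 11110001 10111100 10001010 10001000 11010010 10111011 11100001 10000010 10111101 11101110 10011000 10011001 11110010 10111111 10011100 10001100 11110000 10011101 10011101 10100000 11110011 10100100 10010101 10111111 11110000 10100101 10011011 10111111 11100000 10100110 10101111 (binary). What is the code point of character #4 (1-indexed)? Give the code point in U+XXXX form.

Offset 0: leading byte 0xF0 = 11110000 → 4-byte char #1 = F0 90 90 AC.
Offset 4: leading byte 0xF0 = 11110000 → 4-byte char #2 = F0 90 8D 80.
Offset 8: leading byte 0xE2 = 11100010 → 3-byte char #3 = E2 90 80.
Offset 11: leading byte 0xF1 = 11110001 → 4-byte char #4 = F1 BC 8A 88.
Leading byte 0xF1 = 11110001 matches 11110xxx → 4-byte sequence.
Byte 1: 0xF1 = 11110001, payload 001 (3 bits).
Byte 2: 0xBC = 10111100 (10xxxxxx ✓), payload 111100.
Byte 3: 0x8A = 10001010 (10xxxxxx ✓), payload 001010.
Byte 4: 0x88 = 10001000 (10xxxxxx ✓), payload 001000.
Concatenate: 001111100001010001000 = 0x7C288 (21 bits → U+7C288).

U+7C288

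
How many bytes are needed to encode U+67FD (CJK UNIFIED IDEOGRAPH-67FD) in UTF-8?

3

U+67FD = 0x67FD. UTF-8 uses 1 byte below 0x80, 2 below 0x800, 3 below 0x10000, 4 up to 0x10FFFF. 0x67FD is in U+0800–U+FFFF → 3 bytes.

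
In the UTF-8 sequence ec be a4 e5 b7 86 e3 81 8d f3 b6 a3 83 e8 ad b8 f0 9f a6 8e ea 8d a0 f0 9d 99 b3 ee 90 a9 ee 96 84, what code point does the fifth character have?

Offset 0: leading byte 0xEC = 11101100 → 3-byte char #1 = EC BE A4.
Offset 3: leading byte 0xE5 = 11100101 → 3-byte char #2 = E5 B7 86.
Offset 6: leading byte 0xE3 = 11100011 → 3-byte char #3 = E3 81 8D.
Offset 9: leading byte 0xF3 = 11110011 → 4-byte char #4 = F3 B6 A3 83.
Offset 13: leading byte 0xE8 = 11101000 → 3-byte char #5 = E8 AD B8.
Leading byte 0xE8 = 11101000 matches 1110xxxx → 3-byte sequence.
Byte 1: 0xE8 = 11101000, payload 1000 (4 bits).
Byte 2: 0xAD = 10101101 (10xxxxxx ✓), payload 101101.
Byte 3: 0xB8 = 10111000 (10xxxxxx ✓), payload 111000.
Concatenate: 1000101101111000 = 0x8B78 (16 bits → U+8B78).

U+8B78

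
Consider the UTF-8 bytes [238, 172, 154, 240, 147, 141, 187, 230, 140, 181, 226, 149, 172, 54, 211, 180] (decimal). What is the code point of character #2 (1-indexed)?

U+1337B

Offset 0: leading byte 0xEE = 11101110 → 3-byte char #1 = EE AC 9A.
Offset 3: leading byte 0xF0 = 11110000 → 4-byte char #2 = F0 93 8D BB.
Leading byte 0xF0 = 11110000 matches 11110xxx → 4-byte sequence.
Byte 1: 0xF0 = 11110000, payload 000 (3 bits).
Byte 2: 0x93 = 10010011 (10xxxxxx ✓), payload 010011.
Byte 3: 0x8D = 10001101 (10xxxxxx ✓), payload 001101.
Byte 4: 0xBB = 10111011 (10xxxxxx ✓), payload 111011.
Concatenate: 000010011001101111011 = 0x1337B (21 bits → U+1337B).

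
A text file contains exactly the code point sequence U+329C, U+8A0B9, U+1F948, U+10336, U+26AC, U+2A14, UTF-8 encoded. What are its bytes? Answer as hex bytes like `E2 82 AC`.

U+329C: 3-byte form → E3 8A 9C.
U+8A0B9: 4-byte form → F2 8A 82 B9.
U+1F948: 4-byte form → F0 9F A5 88.
U+10336: 4-byte form → F0 90 8C B6.
U+26AC: 3-byte form → E2 9A AC.
U+2A14: 3-byte form → E2 A8 94.
Concatenated (21 bytes): E3 8A 9C F2 8A 82 B9 F0 9F A5 88 F0 90 8C B6 E2 9A AC E2 A8 94.

E3 8A 9C F2 8A 82 B9 F0 9F A5 88 F0 90 8C B6 E2 9A AC E2 A8 94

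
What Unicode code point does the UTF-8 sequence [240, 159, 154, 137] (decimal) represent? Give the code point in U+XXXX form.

U+1F689

Leading byte 0xF0 = 11110000 matches 11110xxx → 4-byte sequence.
Byte 1: 0xF0 = 11110000, payload 000 (3 bits).
Byte 2: 0x9F = 10011111 (10xxxxxx ✓), payload 011111.
Byte 3: 0x9A = 10011010 (10xxxxxx ✓), payload 011010.
Byte 4: 0x89 = 10001001 (10xxxxxx ✓), payload 001001.
Concatenate: 000011111011010001001 = 0x1F689 (21 bits → U+1F689).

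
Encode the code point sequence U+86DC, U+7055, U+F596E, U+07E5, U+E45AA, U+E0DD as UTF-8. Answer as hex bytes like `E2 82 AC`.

E8 9B 9C E7 81 95 F3 B5 A5 AE DF A5 F3 A4 96 AA EE 83 9D

U+86DC: 3-byte form → E8 9B 9C.
U+7055: 3-byte form → E7 81 95.
U+F596E: 4-byte form → F3 B5 A5 AE.
U+07E5: 2-byte form → DF A5.
U+E45AA: 4-byte form → F3 A4 96 AA.
U+E0DD: 3-byte form → EE 83 9D.
Concatenated (19 bytes): E8 9B 9C E7 81 95 F3 B5 A5 AE DF A5 F3 A4 96 AA EE 83 9D.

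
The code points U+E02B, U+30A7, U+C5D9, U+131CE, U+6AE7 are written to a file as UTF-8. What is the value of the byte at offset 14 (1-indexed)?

1-indexed offset 14 is 0-indexed offset 13.
U+E02B → 3-byte form EE 80 AB at offsets 0–2.
U+30A7 → 3-byte form E3 82 A7 at offsets 3–5.
U+C5D9 → 3-byte form EC 97 99 at offsets 6–8.
U+131CE → 4-byte form F0 93 87 8E at offsets 9–12.
U+6AE7 → 3-byte form E6 AB A7 at offsets 13–15.
Offset 13 falls in char 5's range; it's byte 1 of E6 AB A7 = 0xE6.

0xE6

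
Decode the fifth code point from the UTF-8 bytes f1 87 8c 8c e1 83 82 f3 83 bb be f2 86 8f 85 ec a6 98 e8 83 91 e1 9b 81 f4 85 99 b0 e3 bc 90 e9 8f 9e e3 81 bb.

Offset 0: leading byte 0xF1 = 11110001 → 4-byte char #1 = F1 87 8C 8C.
Offset 4: leading byte 0xE1 = 11100001 → 3-byte char #2 = E1 83 82.
Offset 7: leading byte 0xF3 = 11110011 → 4-byte char #3 = F3 83 BB BE.
Offset 11: leading byte 0xF2 = 11110010 → 4-byte char #4 = F2 86 8F 85.
Offset 15: leading byte 0xEC = 11101100 → 3-byte char #5 = EC A6 98.
Leading byte 0xEC = 11101100 matches 1110xxxx → 3-byte sequence.
Byte 1: 0xEC = 11101100, payload 1100 (4 bits).
Byte 2: 0xA6 = 10100110 (10xxxxxx ✓), payload 100110.
Byte 3: 0x98 = 10011000 (10xxxxxx ✓), payload 011000.
Concatenate: 1100100110011000 = 0xC998 (16 bits → U+C998).

U+C998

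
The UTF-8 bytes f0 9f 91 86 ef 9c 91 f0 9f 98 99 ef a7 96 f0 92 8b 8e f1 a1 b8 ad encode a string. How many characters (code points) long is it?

Byte at offset 0: 0xF0 = 11110000 → 4-byte char (#1). Advance 4.
Byte at offset 4: 0xEF = 11101111 → 3-byte char (#2). Advance 3.
Byte at offset 7: 0xF0 = 11110000 → 4-byte char (#3). Advance 4.
Byte at offset 11: 0xEF = 11101111 → 3-byte char (#4). Advance 3.
Byte at offset 14: 0xF0 = 11110000 → 4-byte char (#5). Advance 4.
Byte at offset 18: 0xF1 = 11110001 → 4-byte char (#6). Advance 4.
Reached end at offset 22 after 6 code points.

6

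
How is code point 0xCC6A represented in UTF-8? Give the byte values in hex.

U+CC6A = 0xCC6A = 52330 decimal. In range U+0800–U+FFFF → 3-byte form: 1110xxxx 10xxxxxx 10xxxxxx.
Binary (16 bits): 1100110001101010.
Split 4+6+6: 1100 | 110001 | 101010.
Byte 1: 11101100 = 0xEC.
Byte 2: 10110001 = 0xB1.
Byte 3: 10101010 = 0xAA.

EC B1 AA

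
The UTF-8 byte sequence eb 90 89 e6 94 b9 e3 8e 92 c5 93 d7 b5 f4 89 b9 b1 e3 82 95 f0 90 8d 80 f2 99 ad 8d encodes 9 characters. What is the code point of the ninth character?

U+99B4D

Offset 0: leading byte 0xEB = 11101011 → 3-byte char #1 = EB 90 89.
Offset 3: leading byte 0xE6 = 11100110 → 3-byte char #2 = E6 94 B9.
Offset 6: leading byte 0xE3 = 11100011 → 3-byte char #3 = E3 8E 92.
Offset 9: leading byte 0xC5 = 11000101 → 2-byte char #4 = C5 93.
Offset 11: leading byte 0xD7 = 11010111 → 2-byte char #5 = D7 B5.
Offset 13: leading byte 0xF4 = 11110100 → 4-byte char #6 = F4 89 B9 B1.
Offset 17: leading byte 0xE3 = 11100011 → 3-byte char #7 = E3 82 95.
Offset 20: leading byte 0xF0 = 11110000 → 4-byte char #8 = F0 90 8D 80.
Offset 24: leading byte 0xF2 = 11110010 → 4-byte char #9 = F2 99 AD 8D.
Leading byte 0xF2 = 11110010 matches 11110xxx → 4-byte sequence.
Byte 1: 0xF2 = 11110010, payload 010 (3 bits).
Byte 2: 0x99 = 10011001 (10xxxxxx ✓), payload 011001.
Byte 3: 0xAD = 10101101 (10xxxxxx ✓), payload 101101.
Byte 4: 0x8D = 10001101 (10xxxxxx ✓), payload 001101.
Concatenate: 010011001101101001101 = 0x99B4D (21 bits → U+99B4D).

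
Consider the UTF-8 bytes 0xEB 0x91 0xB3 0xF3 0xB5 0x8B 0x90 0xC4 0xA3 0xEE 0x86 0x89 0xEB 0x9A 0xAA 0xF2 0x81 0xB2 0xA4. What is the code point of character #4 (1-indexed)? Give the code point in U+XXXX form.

Offset 0: leading byte 0xEB = 11101011 → 3-byte char #1 = EB 91 B3.
Offset 3: leading byte 0xF3 = 11110011 → 4-byte char #2 = F3 B5 8B 90.
Offset 7: leading byte 0xC4 = 11000100 → 2-byte char #3 = C4 A3.
Offset 9: leading byte 0xEE = 11101110 → 3-byte char #4 = EE 86 89.
Leading byte 0xEE = 11101110 matches 1110xxxx → 3-byte sequence.
Byte 1: 0xEE = 11101110, payload 1110 (4 bits).
Byte 2: 0x86 = 10000110 (10xxxxxx ✓), payload 000110.
Byte 3: 0x89 = 10001001 (10xxxxxx ✓), payload 001001.
Concatenate: 1110000110001001 = 0xE189 (16 bits → U+E189).

U+E189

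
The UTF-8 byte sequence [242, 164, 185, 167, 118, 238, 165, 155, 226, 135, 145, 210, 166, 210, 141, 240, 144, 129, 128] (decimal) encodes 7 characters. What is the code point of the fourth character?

U+21D1

Offset 0: leading byte 0xF2 = 11110010 → 4-byte char #1 = F2 A4 B9 A7.
Offset 4: leading byte 0x76 = 01110110 → 1-byte char #2 = 76.
Offset 5: leading byte 0xEE = 11101110 → 3-byte char #3 = EE A5 9B.
Offset 8: leading byte 0xE2 = 11100010 → 3-byte char #4 = E2 87 91.
Leading byte 0xE2 = 11100010 matches 1110xxxx → 3-byte sequence.
Byte 1: 0xE2 = 11100010, payload 0010 (4 bits).
Byte 2: 0x87 = 10000111 (10xxxxxx ✓), payload 000111.
Byte 3: 0x91 = 10010001 (10xxxxxx ✓), payload 010001.
Concatenate: 0010000111010001 = 0x21D1 (16 bits → U+21D1).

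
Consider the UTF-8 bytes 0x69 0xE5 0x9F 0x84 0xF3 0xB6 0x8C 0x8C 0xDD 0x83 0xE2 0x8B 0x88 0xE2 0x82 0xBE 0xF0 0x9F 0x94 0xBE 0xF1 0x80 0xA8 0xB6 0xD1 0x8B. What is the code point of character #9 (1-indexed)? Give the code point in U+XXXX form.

U+044B

Offset 0: leading byte 0x69 = 01101001 → 1-byte char #1 = 69.
Offset 1: leading byte 0xE5 = 11100101 → 3-byte char #2 = E5 9F 84.
Offset 4: leading byte 0xF3 = 11110011 → 4-byte char #3 = F3 B6 8C 8C.
Offset 8: leading byte 0xDD = 11011101 → 2-byte char #4 = DD 83.
Offset 10: leading byte 0xE2 = 11100010 → 3-byte char #5 = E2 8B 88.
Offset 13: leading byte 0xE2 = 11100010 → 3-byte char #6 = E2 82 BE.
Offset 16: leading byte 0xF0 = 11110000 → 4-byte char #7 = F0 9F 94 BE.
Offset 20: leading byte 0xF1 = 11110001 → 4-byte char #8 = F1 80 A8 B6.
Offset 24: leading byte 0xD1 = 11010001 → 2-byte char #9 = D1 8B.
Leading byte 0xD1 = 11010001 matches 110xxxxx → 2-byte sequence.
Byte 1: 0xD1 = 11010001, payload 10001 (5 bits).
Byte 2: 0x8B = 10001011 (10xxxxxx ✓), payload 001011.
Concatenate: 10001001011 = 0x44B (11 bits → U+044B).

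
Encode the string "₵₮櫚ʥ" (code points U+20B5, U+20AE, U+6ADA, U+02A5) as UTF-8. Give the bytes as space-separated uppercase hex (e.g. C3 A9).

U+20B5: 3-byte form → E2 82 B5.
U+20AE: 3-byte form → E2 82 AE.
U+6ADA: 3-byte form → E6 AB 9A.
U+02A5: 2-byte form → CA A5.
Concatenated (11 bytes): E2 82 B5 E2 82 AE E6 AB 9A CA A5.

E2 82 B5 E2 82 AE E6 AB 9A CA A5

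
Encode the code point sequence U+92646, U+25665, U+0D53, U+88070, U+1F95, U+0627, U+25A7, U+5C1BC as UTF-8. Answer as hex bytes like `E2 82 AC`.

U+92646: 4-byte form → F2 92 99 86.
U+25665: 4-byte form → F0 A5 99 A5.
U+0D53: 3-byte form → E0 B5 93.
U+88070: 4-byte form → F2 88 81 B0.
U+1F95: 3-byte form → E1 BE 95.
U+0627: 2-byte form → D8 A7.
U+25A7: 3-byte form → E2 96 A7.
U+5C1BC: 4-byte form → F1 9C 86 BC.
Concatenated (27 bytes): F2 92 99 86 F0 A5 99 A5 E0 B5 93 F2 88 81 B0 E1 BE 95 D8 A7 E2 96 A7 F1 9C 86 BC.

F2 92 99 86 F0 A5 99 A5 E0 B5 93 F2 88 81 B0 E1 BE 95 D8 A7 E2 96 A7 F1 9C 86 BC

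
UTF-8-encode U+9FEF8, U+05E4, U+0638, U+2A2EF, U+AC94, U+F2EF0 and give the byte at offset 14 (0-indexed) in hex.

U+9FEF8 → 4-byte form F2 9F BB B8 at offsets 0–3.
U+05E4 → 2-byte form D7 A4 at offsets 4–5.
U+0638 → 2-byte form D8 B8 at offsets 6–7.
U+2A2EF → 4-byte form F0 AA 8B AF at offsets 8–11.
U+AC94 → 3-byte form EA B2 94 at offsets 12–14.
Offset 14 falls in char 5's range; it's byte 3 of EA B2 94 = 0x94.

0x94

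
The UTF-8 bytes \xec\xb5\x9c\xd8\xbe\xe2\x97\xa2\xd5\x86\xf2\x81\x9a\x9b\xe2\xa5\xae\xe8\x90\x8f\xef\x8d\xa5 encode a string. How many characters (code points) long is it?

8

Byte at offset 0: 0xEC = 11101100 → 3-byte char (#1). Advance 3.
Byte at offset 3: 0xD8 = 11011000 → 2-byte char (#2). Advance 2.
Byte at offset 5: 0xE2 = 11100010 → 3-byte char (#3). Advance 3.
Byte at offset 8: 0xD5 = 11010101 → 2-byte char (#4). Advance 2.
Byte at offset 10: 0xF2 = 11110010 → 4-byte char (#5). Advance 4.
Byte at offset 14: 0xE2 = 11100010 → 3-byte char (#6). Advance 3.
Byte at offset 17: 0xE8 = 11101000 → 3-byte char (#7). Advance 3.
Byte at offset 20: 0xEF = 11101111 → 3-byte char (#8). Advance 3.
Reached end at offset 23 after 8 code points.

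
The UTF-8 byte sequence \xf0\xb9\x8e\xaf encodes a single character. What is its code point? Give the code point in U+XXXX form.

U+393AF

Leading byte 0xF0 = 11110000 matches 11110xxx → 4-byte sequence.
Byte 1: 0xF0 = 11110000, payload 000 (3 bits).
Byte 2: 0xB9 = 10111001 (10xxxxxx ✓), payload 111001.
Byte 3: 0x8E = 10001110 (10xxxxxx ✓), payload 001110.
Byte 4: 0xAF = 10101111 (10xxxxxx ✓), payload 101111.
Concatenate: 000111001001110101111 = 0x393AF (21 bits → U+393AF).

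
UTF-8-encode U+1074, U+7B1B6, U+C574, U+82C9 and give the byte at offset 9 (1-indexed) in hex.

1-indexed offset 9 is 0-indexed offset 8.
U+1074 → 3-byte form E1 81 B4 at offsets 0–2.
U+7B1B6 → 4-byte form F1 BB 86 B6 at offsets 3–6.
U+C574 → 3-byte form EC 95 B4 at offsets 7–9.
Offset 8 falls in char 3's range; it's byte 2 of EC 95 B4 = 0x95.

0x95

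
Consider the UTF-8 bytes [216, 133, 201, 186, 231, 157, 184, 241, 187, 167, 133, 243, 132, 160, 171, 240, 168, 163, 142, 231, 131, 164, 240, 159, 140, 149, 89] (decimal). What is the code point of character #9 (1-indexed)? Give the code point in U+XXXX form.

Offset 0: leading byte 0xD8 = 11011000 → 2-byte char #1 = D8 85.
Offset 2: leading byte 0xC9 = 11001001 → 2-byte char #2 = C9 BA.
Offset 4: leading byte 0xE7 = 11100111 → 3-byte char #3 = E7 9D B8.
Offset 7: leading byte 0xF1 = 11110001 → 4-byte char #4 = F1 BB A7 85.
Offset 11: leading byte 0xF3 = 11110011 → 4-byte char #5 = F3 84 A0 AB.
Offset 15: leading byte 0xF0 = 11110000 → 4-byte char #6 = F0 A8 A3 8E.
Offset 19: leading byte 0xE7 = 11100111 → 3-byte char #7 = E7 83 A4.
Offset 22: leading byte 0xF0 = 11110000 → 4-byte char #8 = F0 9F 8C 95.
Offset 26: leading byte 0x59 = 01011001 → 1-byte char #9 = 59.
Leading byte 0x59 = 01011001 matches 0xxxxxxx → 1-byte sequence.
Byte 1: 0x59 = 01011001, payload 1011001 (7 bits).
Concatenate: 1011001 = 0x59 (7 bits → U+0059).

U+0059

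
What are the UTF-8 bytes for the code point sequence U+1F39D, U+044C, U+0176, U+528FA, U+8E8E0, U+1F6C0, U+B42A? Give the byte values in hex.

F0 9F 8E 9D D1 8C C5 B6 F1 92 A3 BA F2 8E A3 A0 F0 9F 9B 80 EB 90 AA

U+1F39D: 4-byte form → F0 9F 8E 9D.
U+044C: 2-byte form → D1 8C.
U+0176: 2-byte form → C5 B6.
U+528FA: 4-byte form → F1 92 A3 BA.
U+8E8E0: 4-byte form → F2 8E A3 A0.
U+1F6C0: 4-byte form → F0 9F 9B 80.
U+B42A: 3-byte form → EB 90 AA.
Concatenated (23 bytes): F0 9F 8E 9D D1 8C C5 B6 F1 92 A3 BA F2 8E A3 A0 F0 9F 9B 80 EB 90 AA.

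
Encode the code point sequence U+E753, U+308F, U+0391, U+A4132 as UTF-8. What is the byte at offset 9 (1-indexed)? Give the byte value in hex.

0xF2

1-indexed offset 9 is 0-indexed offset 8.
U+E753 → 3-byte form EE 9D 93 at offsets 0–2.
U+308F → 3-byte form E3 82 8F at offsets 3–5.
U+0391 → 2-byte form CE 91 at offsets 6–7.
U+A4132 → 4-byte form F2 A4 84 B2 at offsets 8–11.
Offset 8 falls in char 4's range; it's byte 1 of F2 A4 84 B2 = 0xF2.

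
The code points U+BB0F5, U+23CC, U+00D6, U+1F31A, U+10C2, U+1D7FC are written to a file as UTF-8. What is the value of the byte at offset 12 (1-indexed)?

0x8C

1-indexed offset 12 is 0-indexed offset 11.
U+BB0F5 → 4-byte form F2 BB 83 B5 at offsets 0–3.
U+23CC → 3-byte form E2 8F 8C at offsets 4–6.
U+00D6 → 2-byte form C3 96 at offsets 7–8.
U+1F31A → 4-byte form F0 9F 8C 9A at offsets 9–12.
Offset 11 falls in char 4's range; it's byte 3 of F0 9F 8C 9A = 0x8C.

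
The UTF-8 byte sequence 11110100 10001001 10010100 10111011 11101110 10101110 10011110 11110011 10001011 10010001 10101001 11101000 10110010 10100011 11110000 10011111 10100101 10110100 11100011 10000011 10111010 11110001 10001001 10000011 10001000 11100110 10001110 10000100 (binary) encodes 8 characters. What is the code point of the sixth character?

Offset 0: leading byte 0xF4 = 11110100 → 4-byte char #1 = F4 89 94 BB.
Offset 4: leading byte 0xEE = 11101110 → 3-byte char #2 = EE AE 9E.
Offset 7: leading byte 0xF3 = 11110011 → 4-byte char #3 = F3 8B 91 A9.
Offset 11: leading byte 0xE8 = 11101000 → 3-byte char #4 = E8 B2 A3.
Offset 14: leading byte 0xF0 = 11110000 → 4-byte char #5 = F0 9F A5 B4.
Offset 18: leading byte 0xE3 = 11100011 → 3-byte char #6 = E3 83 BA.
Leading byte 0xE3 = 11100011 matches 1110xxxx → 3-byte sequence.
Byte 1: 0xE3 = 11100011, payload 0011 (4 bits).
Byte 2: 0x83 = 10000011 (10xxxxxx ✓), payload 000011.
Byte 3: 0xBA = 10111010 (10xxxxxx ✓), payload 111010.
Concatenate: 0011000011111010 = 0x30FA (16 bits → U+30FA).

U+30FA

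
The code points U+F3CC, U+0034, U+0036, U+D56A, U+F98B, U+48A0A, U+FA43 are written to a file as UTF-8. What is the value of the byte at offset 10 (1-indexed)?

1-indexed offset 10 is 0-indexed offset 9.
U+F3CC → 3-byte form EF 8F 8C at offsets 0–2.
U+0034 → 1-byte form 34 at offsets 3–3.
U+0036 → 1-byte form 36 at offsets 4–4.
U+D56A → 3-byte form ED 95 AA at offsets 5–7.
U+F98B → 3-byte form EF A6 8B at offsets 8–10.
Offset 9 falls in char 5's range; it's byte 2 of EF A6 8B = 0xA6.

0xA6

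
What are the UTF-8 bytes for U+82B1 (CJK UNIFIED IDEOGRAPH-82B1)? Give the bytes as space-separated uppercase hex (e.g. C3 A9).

U+82B1 = 0x82B1 = 33457 decimal. In range U+0800–U+FFFF → 3-byte form: 1110xxxx 10xxxxxx 10xxxxxx.
Binary (16 bits): 1000001010110001.
Split 4+6+6: 1000 | 001010 | 110001.
Byte 1: 11101000 = 0xE8.
Byte 2: 10001010 = 0x8A.
Byte 3: 10110001 = 0xB1.

E8 8A B1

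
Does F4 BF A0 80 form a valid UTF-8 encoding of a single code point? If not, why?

Leading byte 0xF4 = 11110100 → 4-byte form.
Payload = 0x13F800, which exceeds U+10FFFF, the maximum Unicode code point. (Leading bytes F5–FF, or F4 followed by ≥ 0x90, are invalid.)

invalid (encodes a value above U+10FFFF)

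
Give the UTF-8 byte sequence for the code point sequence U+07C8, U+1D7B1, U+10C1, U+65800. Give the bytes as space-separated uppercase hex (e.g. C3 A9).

DF 88 F0 9D 9E B1 E1 83 81 F1 A5 A0 80

U+07C8: 2-byte form → DF 88.
U+1D7B1: 4-byte form → F0 9D 9E B1.
U+10C1: 3-byte form → E1 83 81.
U+65800: 4-byte form → F1 A5 A0 80.
Concatenated (13 bytes): DF 88 F0 9D 9E B1 E1 83 81 F1 A5 A0 80.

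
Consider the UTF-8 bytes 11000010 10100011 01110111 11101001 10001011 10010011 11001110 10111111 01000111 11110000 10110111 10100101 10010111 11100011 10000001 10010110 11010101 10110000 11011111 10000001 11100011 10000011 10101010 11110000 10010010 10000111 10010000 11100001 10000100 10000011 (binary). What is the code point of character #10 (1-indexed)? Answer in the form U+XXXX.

Offset 0: leading byte 0xC2 = 11000010 → 2-byte char #1 = C2 A3.
Offset 2: leading byte 0x77 = 01110111 → 1-byte char #2 = 77.
Offset 3: leading byte 0xE9 = 11101001 → 3-byte char #3 = E9 8B 93.
Offset 6: leading byte 0xCE = 11001110 → 2-byte char #4 = CE BF.
Offset 8: leading byte 0x47 = 01000111 → 1-byte char #5 = 47.
Offset 9: leading byte 0xF0 = 11110000 → 4-byte char #6 = F0 B7 A5 97.
Offset 13: leading byte 0xE3 = 11100011 → 3-byte char #7 = E3 81 96.
Offset 16: leading byte 0xD5 = 11010101 → 2-byte char #8 = D5 B0.
Offset 18: leading byte 0xDF = 11011111 → 2-byte char #9 = DF 81.
Offset 20: leading byte 0xE3 = 11100011 → 3-byte char #10 = E3 83 AA.
Leading byte 0xE3 = 11100011 matches 1110xxxx → 3-byte sequence.
Byte 1: 0xE3 = 11100011, payload 0011 (4 bits).
Byte 2: 0x83 = 10000011 (10xxxxxx ✓), payload 000011.
Byte 3: 0xAA = 10101010 (10xxxxxx ✓), payload 101010.
Concatenate: 0011000011101010 = 0x30EA (16 bits → U+30EA).

U+30EA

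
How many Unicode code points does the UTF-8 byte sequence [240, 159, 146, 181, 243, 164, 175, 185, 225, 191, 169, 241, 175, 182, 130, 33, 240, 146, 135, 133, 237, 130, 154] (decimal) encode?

7

Byte at offset 0: 0xF0 = 11110000 → 4-byte char (#1). Advance 4.
Byte at offset 4: 0xF3 = 11110011 → 4-byte char (#2). Advance 4.
Byte at offset 8: 0xE1 = 11100001 → 3-byte char (#3). Advance 3.
Byte at offset 11: 0xF1 = 11110001 → 4-byte char (#4). Advance 4.
Byte at offset 15: 0x21 = 00100001 → 1-byte char (#5). Advance 1.
Byte at offset 16: 0xF0 = 11110000 → 4-byte char (#6). Advance 4.
Byte at offset 20: 0xED = 11101101 → 3-byte char (#7). Advance 3.
Reached end at offset 23 after 7 code points.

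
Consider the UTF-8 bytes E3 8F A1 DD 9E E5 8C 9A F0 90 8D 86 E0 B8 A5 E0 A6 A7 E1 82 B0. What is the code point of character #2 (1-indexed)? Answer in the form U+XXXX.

U+075E

Offset 0: leading byte 0xE3 = 11100011 → 3-byte char #1 = E3 8F A1.
Offset 3: leading byte 0xDD = 11011101 → 2-byte char #2 = DD 9E.
Leading byte 0xDD = 11011101 matches 110xxxxx → 2-byte sequence.
Byte 1: 0xDD = 11011101, payload 11101 (5 bits).
Byte 2: 0x9E = 10011110 (10xxxxxx ✓), payload 011110.
Concatenate: 11101011110 = 0x75E (11 bits → U+075E).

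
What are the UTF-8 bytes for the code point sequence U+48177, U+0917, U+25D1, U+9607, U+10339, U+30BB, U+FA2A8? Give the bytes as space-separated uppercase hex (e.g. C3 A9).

U+48177: 4-byte form → F1 88 85 B7.
U+0917: 3-byte form → E0 A4 97.
U+25D1: 3-byte form → E2 97 91.
U+9607: 3-byte form → E9 98 87.
U+10339: 4-byte form → F0 90 8C B9.
U+30BB: 3-byte form → E3 82 BB.
U+FA2A8: 4-byte form → F3 BA 8A A8.
Concatenated (24 bytes): F1 88 85 B7 E0 A4 97 E2 97 91 E9 98 87 F0 90 8C B9 E3 82 BB F3 BA 8A A8.

F1 88 85 B7 E0 A4 97 E2 97 91 E9 98 87 F0 90 8C B9 E3 82 BB F3 BA 8A A8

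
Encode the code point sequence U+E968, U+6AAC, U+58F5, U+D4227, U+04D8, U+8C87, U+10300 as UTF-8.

EE A5 A8 E6 AA AC E5 A3 B5 F3 94 88 A7 D3 98 E8 B2 87 F0 90 8C 80

U+E968: 3-byte form → EE A5 A8.
U+6AAC: 3-byte form → E6 AA AC.
U+58F5: 3-byte form → E5 A3 B5.
U+D4227: 4-byte form → F3 94 88 A7.
U+04D8: 2-byte form → D3 98.
U+8C87: 3-byte form → E8 B2 87.
U+10300: 4-byte form → F0 90 8C 80.
Concatenated (22 bytes): EE A5 A8 E6 AA AC E5 A3 B5 F3 94 88 A7 D3 98 E8 B2 87 F0 90 8C 80.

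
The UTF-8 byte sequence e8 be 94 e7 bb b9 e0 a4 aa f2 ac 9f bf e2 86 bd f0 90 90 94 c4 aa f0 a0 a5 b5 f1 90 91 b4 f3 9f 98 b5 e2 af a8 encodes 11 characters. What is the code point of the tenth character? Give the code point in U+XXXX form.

Offset 0: leading byte 0xE8 = 11101000 → 3-byte char #1 = E8 BE 94.
Offset 3: leading byte 0xE7 = 11100111 → 3-byte char #2 = E7 BB B9.
Offset 6: leading byte 0xE0 = 11100000 → 3-byte char #3 = E0 A4 AA.
Offset 9: leading byte 0xF2 = 11110010 → 4-byte char #4 = F2 AC 9F BF.
Offset 13: leading byte 0xE2 = 11100010 → 3-byte char #5 = E2 86 BD.
Offset 16: leading byte 0xF0 = 11110000 → 4-byte char #6 = F0 90 90 94.
Offset 20: leading byte 0xC4 = 11000100 → 2-byte char #7 = C4 AA.
Offset 22: leading byte 0xF0 = 11110000 → 4-byte char #8 = F0 A0 A5 B5.
Offset 26: leading byte 0xF1 = 11110001 → 4-byte char #9 = F1 90 91 B4.
Offset 30: leading byte 0xF3 = 11110011 → 4-byte char #10 = F3 9F 98 B5.
Leading byte 0xF3 = 11110011 matches 11110xxx → 4-byte sequence.
Byte 1: 0xF3 = 11110011, payload 011 (3 bits).
Byte 2: 0x9F = 10011111 (10xxxxxx ✓), payload 011111.
Byte 3: 0x98 = 10011000 (10xxxxxx ✓), payload 011000.
Byte 4: 0xB5 = 10110101 (10xxxxxx ✓), payload 110101.
Concatenate: 011011111011000110101 = 0xDF635 (21 bits → U+DF635).

U+DF635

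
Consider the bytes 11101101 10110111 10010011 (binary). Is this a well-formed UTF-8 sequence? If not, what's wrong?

invalid (encodes a surrogate (U+D800–U+DFFF))

Structurally a 3-byte sequence; payload = 0xDDD3.
But 0xDDD3 is in U+D800–U+DFFF, the surrogate range. Surrogates are not Unicode scalar values and are forbidden in UTF-8.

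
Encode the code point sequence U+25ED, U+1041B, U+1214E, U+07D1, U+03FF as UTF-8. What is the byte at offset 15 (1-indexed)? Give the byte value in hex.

0xBF

1-indexed offset 15 is 0-indexed offset 14.
U+25ED → 3-byte form E2 97 AD at offsets 0–2.
U+1041B → 4-byte form F0 90 90 9B at offsets 3–6.
U+1214E → 4-byte form F0 92 85 8E at offsets 7–10.
U+07D1 → 2-byte form DF 91 at offsets 11–12.
U+03FF → 2-byte form CF BF at offsets 13–14.
Offset 14 falls in char 5's range; it's byte 2 of CF BF = 0xBF.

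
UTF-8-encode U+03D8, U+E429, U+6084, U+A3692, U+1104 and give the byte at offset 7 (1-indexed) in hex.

1-indexed offset 7 is 0-indexed offset 6.
U+03D8 → 2-byte form CF 98 at offsets 0–1.
U+E429 → 3-byte form EE 90 A9 at offsets 2–4.
U+6084 → 3-byte form E6 82 84 at offsets 5–7.
Offset 6 falls in char 3's range; it's byte 2 of E6 82 84 = 0x82.

0x82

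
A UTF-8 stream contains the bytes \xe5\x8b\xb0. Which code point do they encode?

U+52F0

Leading byte 0xE5 = 11100101 matches 1110xxxx → 3-byte sequence.
Byte 1: 0xE5 = 11100101, payload 0101 (4 bits).
Byte 2: 0x8B = 10001011 (10xxxxxx ✓), payload 001011.
Byte 3: 0xB0 = 10110000 (10xxxxxx ✓), payload 110000.
Concatenate: 0101001011110000 = 0x52F0 (16 bits → U+52F0).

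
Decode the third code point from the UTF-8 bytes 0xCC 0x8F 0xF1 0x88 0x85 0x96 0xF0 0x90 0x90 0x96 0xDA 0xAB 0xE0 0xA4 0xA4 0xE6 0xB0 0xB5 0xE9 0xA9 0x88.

U+10416

Offset 0: leading byte 0xCC = 11001100 → 2-byte char #1 = CC 8F.
Offset 2: leading byte 0xF1 = 11110001 → 4-byte char #2 = F1 88 85 96.
Offset 6: leading byte 0xF0 = 11110000 → 4-byte char #3 = F0 90 90 96.
Leading byte 0xF0 = 11110000 matches 11110xxx → 4-byte sequence.
Byte 1: 0xF0 = 11110000, payload 000 (3 bits).
Byte 2: 0x90 = 10010000 (10xxxxxx ✓), payload 010000.
Byte 3: 0x90 = 10010000 (10xxxxxx ✓), payload 010000.
Byte 4: 0x96 = 10010110 (10xxxxxx ✓), payload 010110.
Concatenate: 000010000010000010110 = 0x10416 (21 bits → U+10416).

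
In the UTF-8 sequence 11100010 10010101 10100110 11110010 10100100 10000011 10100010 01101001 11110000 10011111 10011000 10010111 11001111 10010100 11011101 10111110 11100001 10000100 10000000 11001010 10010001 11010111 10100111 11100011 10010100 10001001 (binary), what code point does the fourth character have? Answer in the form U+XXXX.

Offset 0: leading byte 0xE2 = 11100010 → 3-byte char #1 = E2 95 A6.
Offset 3: leading byte 0xF2 = 11110010 → 4-byte char #2 = F2 A4 83 A2.
Offset 7: leading byte 0x69 = 01101001 → 1-byte char #3 = 69.
Offset 8: leading byte 0xF0 = 11110000 → 4-byte char #4 = F0 9F 98 97.
Leading byte 0xF0 = 11110000 matches 11110xxx → 4-byte sequence.
Byte 1: 0xF0 = 11110000, payload 000 (3 bits).
Byte 2: 0x9F = 10011111 (10xxxxxx ✓), payload 011111.
Byte 3: 0x98 = 10011000 (10xxxxxx ✓), payload 011000.
Byte 4: 0x97 = 10010111 (10xxxxxx ✓), payload 010111.
Concatenate: 000011111011000010111 = 0x1F617 (21 bits → U+1F617).

U+1F617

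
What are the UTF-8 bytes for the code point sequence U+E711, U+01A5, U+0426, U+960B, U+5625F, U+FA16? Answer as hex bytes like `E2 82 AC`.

EE 9C 91 C6 A5 D0 A6 E9 98 8B F1 96 89 9F EF A8 96

U+E711: 3-byte form → EE 9C 91.
U+01A5: 2-byte form → C6 A5.
U+0426: 2-byte form → D0 A6.
U+960B: 3-byte form → E9 98 8B.
U+5625F: 4-byte form → F1 96 89 9F.
U+FA16: 3-byte form → EF A8 96.
Concatenated (17 bytes): EE 9C 91 C6 A5 D0 A6 E9 98 8B F1 96 89 9F EF A8 96.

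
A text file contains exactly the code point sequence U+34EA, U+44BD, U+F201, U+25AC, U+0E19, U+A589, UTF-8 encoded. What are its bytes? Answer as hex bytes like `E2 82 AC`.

E3 93 AA E4 92 BD EF 88 81 E2 96 AC E0 B8 99 EA 96 89

U+34EA: 3-byte form → E3 93 AA.
U+44BD: 3-byte form → E4 92 BD.
U+F201: 3-byte form → EF 88 81.
U+25AC: 3-byte form → E2 96 AC.
U+0E19: 3-byte form → E0 B8 99.
U+A589: 3-byte form → EA 96 89.
Concatenated (18 bytes): E3 93 AA E4 92 BD EF 88 81 E2 96 AC E0 B8 99 EA 96 89.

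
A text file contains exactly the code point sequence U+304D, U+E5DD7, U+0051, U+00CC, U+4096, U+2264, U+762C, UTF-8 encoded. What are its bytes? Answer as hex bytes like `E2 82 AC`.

U+304D: 3-byte form → E3 81 8D.
U+E5DD7: 4-byte form → F3 A5 B7 97.
U+0051: 1-byte form → 51.
U+00CC: 2-byte form → C3 8C.
U+4096: 3-byte form → E4 82 96.
U+2264: 3-byte form → E2 89 A4.
U+762C: 3-byte form → E7 98 AC.
Concatenated (19 bytes): E3 81 8D F3 A5 B7 97 51 C3 8C E4 82 96 E2 89 A4 E7 98 AC.

E3 81 8D F3 A5 B7 97 51 C3 8C E4 82 96 E2 89 A4 E7 98 AC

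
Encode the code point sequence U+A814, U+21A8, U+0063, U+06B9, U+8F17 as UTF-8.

U+A814: 3-byte form → EA A0 94.
U+21A8: 3-byte form → E2 86 A8.
U+0063: 1-byte form → 63.
U+06B9: 2-byte form → DA B9.
U+8F17: 3-byte form → E8 BC 97.
Concatenated (12 bytes): EA A0 94 E2 86 A8 63 DA B9 E8 BC 97.

EA A0 94 E2 86 A8 63 DA B9 E8 BC 97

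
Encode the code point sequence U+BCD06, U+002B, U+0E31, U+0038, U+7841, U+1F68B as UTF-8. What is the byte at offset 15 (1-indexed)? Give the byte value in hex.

1-indexed offset 15 is 0-indexed offset 14.
U+BCD06 → 4-byte form F2 BC B4 86 at offsets 0–3.
U+002B → 1-byte form 2B at offsets 4–4.
U+0E31 → 3-byte form E0 B8 B1 at offsets 5–7.
U+0038 → 1-byte form 38 at offsets 8–8.
U+7841 → 3-byte form E7 A1 81 at offsets 9–11.
U+1F68B → 4-byte form F0 9F 9A 8B at offsets 12–15.
Offset 14 falls in char 6's range; it's byte 3 of F0 9F 9A 8B = 0x9A.

0x9A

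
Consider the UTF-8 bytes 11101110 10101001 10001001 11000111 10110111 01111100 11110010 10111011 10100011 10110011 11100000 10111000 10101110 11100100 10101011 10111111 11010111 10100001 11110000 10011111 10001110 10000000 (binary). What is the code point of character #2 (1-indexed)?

U+01F7

Offset 0: leading byte 0xEE = 11101110 → 3-byte char #1 = EE A9 89.
Offset 3: leading byte 0xC7 = 11000111 → 2-byte char #2 = C7 B7.
Leading byte 0xC7 = 11000111 matches 110xxxxx → 2-byte sequence.
Byte 1: 0xC7 = 11000111, payload 00111 (5 bits).
Byte 2: 0xB7 = 10110111 (10xxxxxx ✓), payload 110111.
Concatenate: 00111110111 = 0x1F7 (11 bits → U+01F7).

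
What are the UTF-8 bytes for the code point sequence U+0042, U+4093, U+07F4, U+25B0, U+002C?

42 E4 82 93 DF B4 E2 96 B0 2C

U+0042: 1-byte form → 42.
U+4093: 3-byte form → E4 82 93.
U+07F4: 2-byte form → DF B4.
U+25B0: 3-byte form → E2 96 B0.
U+002C: 1-byte form → 2C.
Concatenated (10 bytes): 42 E4 82 93 DF B4 E2 96 B0 2C.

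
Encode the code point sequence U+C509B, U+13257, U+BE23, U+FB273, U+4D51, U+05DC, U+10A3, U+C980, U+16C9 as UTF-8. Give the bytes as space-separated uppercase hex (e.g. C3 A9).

U+C509B: 4-byte form → F3 85 82 9B.
U+13257: 4-byte form → F0 93 89 97.
U+BE23: 3-byte form → EB B8 A3.
U+FB273: 4-byte form → F3 BB 89 B3.
U+4D51: 3-byte form → E4 B5 91.
U+05DC: 2-byte form → D7 9C.
U+10A3: 3-byte form → E1 82 A3.
U+C980: 3-byte form → EC A6 80.
U+16C9: 3-byte form → E1 9B 89.
Concatenated (29 bytes): F3 85 82 9B F0 93 89 97 EB B8 A3 F3 BB 89 B3 E4 B5 91 D7 9C E1 82 A3 EC A6 80 E1 9B 89.

F3 85 82 9B F0 93 89 97 EB B8 A3 F3 BB 89 B3 E4 B5 91 D7 9C E1 82 A3 EC A6 80 E1 9B 89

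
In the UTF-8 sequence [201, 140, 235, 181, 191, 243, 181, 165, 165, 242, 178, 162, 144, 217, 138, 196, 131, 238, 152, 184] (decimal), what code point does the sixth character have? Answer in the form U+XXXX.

U+0103

Offset 0: leading byte 0xC9 = 11001001 → 2-byte char #1 = C9 8C.
Offset 2: leading byte 0xEB = 11101011 → 3-byte char #2 = EB B5 BF.
Offset 5: leading byte 0xF3 = 11110011 → 4-byte char #3 = F3 B5 A5 A5.
Offset 9: leading byte 0xF2 = 11110010 → 4-byte char #4 = F2 B2 A2 90.
Offset 13: leading byte 0xD9 = 11011001 → 2-byte char #5 = D9 8A.
Offset 15: leading byte 0xC4 = 11000100 → 2-byte char #6 = C4 83.
Leading byte 0xC4 = 11000100 matches 110xxxxx → 2-byte sequence.
Byte 1: 0xC4 = 11000100, payload 00100 (5 bits).
Byte 2: 0x83 = 10000011 (10xxxxxx ✓), payload 000011.
Concatenate: 00100000011 = 0x103 (11 bits → U+0103).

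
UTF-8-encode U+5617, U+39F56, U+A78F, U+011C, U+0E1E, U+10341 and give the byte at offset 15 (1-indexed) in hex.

0x9E

1-indexed offset 15 is 0-indexed offset 14.
U+5617 → 3-byte form E5 98 97 at offsets 0–2.
U+39F56 → 4-byte form F0 B9 BD 96 at offsets 3–6.
U+A78F → 3-byte form EA 9E 8F at offsets 7–9.
U+011C → 2-byte form C4 9C at offsets 10–11.
U+0E1E → 3-byte form E0 B8 9E at offsets 12–14.
Offset 14 falls in char 5's range; it's byte 3 of E0 B8 9E = 0x9E.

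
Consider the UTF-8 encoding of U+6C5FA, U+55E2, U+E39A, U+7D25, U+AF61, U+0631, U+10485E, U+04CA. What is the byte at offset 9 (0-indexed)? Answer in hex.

0x9A

U+6C5FA → 4-byte form F1 AC 97 BA at offsets 0–3.
U+55E2 → 3-byte form E5 97 A2 at offsets 4–6.
U+E39A → 3-byte form EE 8E 9A at offsets 7–9.
Offset 9 falls in char 3's range; it's byte 3 of EE 8E 9A = 0x9A.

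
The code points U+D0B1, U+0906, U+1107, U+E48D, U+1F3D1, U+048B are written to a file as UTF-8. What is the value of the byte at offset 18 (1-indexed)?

1-indexed offset 18 is 0-indexed offset 17.
U+D0B1 → 3-byte form ED 82 B1 at offsets 0–2.
U+0906 → 3-byte form E0 A4 86 at offsets 3–5.
U+1107 → 3-byte form E1 84 87 at offsets 6–8.
U+E48D → 3-byte form EE 92 8D at offsets 9–11.
U+1F3D1 → 4-byte form F0 9F 8F 91 at offsets 12–15.
U+048B → 2-byte form D2 8B at offsets 16–17.
Offset 17 falls in char 6's range; it's byte 2 of D2 8B = 0x8B.

0x8B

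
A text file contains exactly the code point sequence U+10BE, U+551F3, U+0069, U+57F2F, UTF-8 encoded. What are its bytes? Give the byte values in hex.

U+10BE: 3-byte form → E1 82 BE.
U+551F3: 4-byte form → F1 95 87 B3.
U+0069: 1-byte form → 69.
U+57F2F: 4-byte form → F1 97 BC AF.
Concatenated (12 bytes): E1 82 BE F1 95 87 B3 69 F1 97 BC AF.

E1 82 BE F1 95 87 B3 69 F1 97 BC AF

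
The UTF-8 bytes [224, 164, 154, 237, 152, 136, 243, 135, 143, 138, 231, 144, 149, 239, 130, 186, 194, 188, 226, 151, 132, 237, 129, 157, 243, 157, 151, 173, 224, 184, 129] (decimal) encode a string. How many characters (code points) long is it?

Byte at offset 0: 0xE0 = 11100000 → 3-byte char (#1). Advance 3.
Byte at offset 3: 0xED = 11101101 → 3-byte char (#2). Advance 3.
Byte at offset 6: 0xF3 = 11110011 → 4-byte char (#3). Advance 4.
Byte at offset 10: 0xE7 = 11100111 → 3-byte char (#4). Advance 3.
Byte at offset 13: 0xEF = 11101111 → 3-byte char (#5). Advance 3.
Byte at offset 16: 0xC2 = 11000010 → 2-byte char (#6). Advance 2.
Byte at offset 18: 0xE2 = 11100010 → 3-byte char (#7). Advance 3.
Byte at offset 21: 0xED = 11101101 → 3-byte char (#8). Advance 3.
Byte at offset 24: 0xF3 = 11110011 → 4-byte char (#9). Advance 4.
Byte at offset 28: 0xE0 = 11100000 → 3-byte char (#10). Advance 3.
Reached end at offset 31 after 10 code points.

10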